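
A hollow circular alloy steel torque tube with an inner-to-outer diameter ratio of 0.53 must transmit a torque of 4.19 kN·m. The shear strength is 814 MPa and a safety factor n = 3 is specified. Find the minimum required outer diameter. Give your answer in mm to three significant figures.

τ_allow = 814/3 = 271.3 MPa.
For a hollow shaft τ = 16T/[πd_o³(1−k⁴)] with k = 0.53, so 1−k⁴ = 0.9211.
d_o³ = 16T/[π τ_allow (1−k⁴)] = 16×4190000/(π×271.3×0.9211) = 85380 mm³.
d_o = 44.03 mm.

d_o = 44.0 mm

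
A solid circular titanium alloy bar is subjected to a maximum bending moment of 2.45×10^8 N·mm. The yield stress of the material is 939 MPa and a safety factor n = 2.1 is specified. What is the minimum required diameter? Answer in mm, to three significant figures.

d = 177 mm

σ_allow = 939/2.1 = 447.1 MPa.
For a solid circular section σ = 32M/(πd³), so d³ = 32M/(π σ_allow) = 32×2.4500×10^8/(π×447.1) = 5.581×10^6 mm³.
d = 177.4 mm.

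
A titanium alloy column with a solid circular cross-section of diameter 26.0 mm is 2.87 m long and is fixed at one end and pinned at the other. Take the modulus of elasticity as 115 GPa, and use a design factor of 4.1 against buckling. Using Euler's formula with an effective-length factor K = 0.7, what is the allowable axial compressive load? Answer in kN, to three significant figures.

P_allow = 1.54 kN

I = πd⁴/64 = π×26.0⁴/64 = 22430 mm⁴.
Effective length L_e = KL = 0.7×2.87 m = 2009 mm.
Euler critical load P_cr = π²EI/L_e² = π²×115000×22430/2009² = 6308 N.
P_allow = P_cr/n = 6308/4.1 = 1539 N.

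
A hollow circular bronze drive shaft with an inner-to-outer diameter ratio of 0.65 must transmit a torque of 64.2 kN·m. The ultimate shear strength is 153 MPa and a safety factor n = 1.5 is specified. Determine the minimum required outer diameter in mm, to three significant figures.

d_o = 157 mm

τ_allow = 153/1.5 = 102.0 MPa.
For a hollow shaft τ = 16T/[πd_o³(1−k⁴)] with k = 0.65, so 1−k⁴ = 0.8215.
d_o³ = 16T/[π τ_allow (1−k⁴)] = 16×6.4200×10^7/(π×102.0×0.8215) = 3.902×10^6 mm³.
d_o = 157.4 mm.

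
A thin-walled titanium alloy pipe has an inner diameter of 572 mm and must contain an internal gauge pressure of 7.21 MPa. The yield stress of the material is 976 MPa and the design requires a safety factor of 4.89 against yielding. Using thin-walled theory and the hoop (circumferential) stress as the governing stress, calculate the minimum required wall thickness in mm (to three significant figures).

t = 10.3 mm

σ_allow = 976/4.89 = 199.6 MPa.
Hoop stress σ_h = pD/(2t), so t = pD/(2σ_allow) = 7.21×572/(2×199.6) = 10.33 mm.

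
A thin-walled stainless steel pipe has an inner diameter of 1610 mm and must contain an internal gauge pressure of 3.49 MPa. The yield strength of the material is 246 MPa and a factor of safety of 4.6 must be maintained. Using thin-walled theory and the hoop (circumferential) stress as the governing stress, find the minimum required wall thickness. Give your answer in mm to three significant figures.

σ_allow = 246/4.6 = 53.48 MPa.
Hoop stress σ_h = pD/(2t), so t = pD/(2σ_allow) = 3.49×1610/(2×53.48) = 52.53 mm.

t = 52.5 mm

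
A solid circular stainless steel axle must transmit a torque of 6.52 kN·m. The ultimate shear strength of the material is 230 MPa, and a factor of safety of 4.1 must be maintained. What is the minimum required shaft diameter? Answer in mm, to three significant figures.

d = 84.0 mm

Allowable shear stress τ_allow = 230/4.1 = 56.10 MPa.
For a solid shaft τ = 16T/(πd³), so d³ = 16T/(π τ_allow) = 16×6520000/(π×56.10) = 591900 mm³.
d = (591900)^(1/3) = 83.96 mm.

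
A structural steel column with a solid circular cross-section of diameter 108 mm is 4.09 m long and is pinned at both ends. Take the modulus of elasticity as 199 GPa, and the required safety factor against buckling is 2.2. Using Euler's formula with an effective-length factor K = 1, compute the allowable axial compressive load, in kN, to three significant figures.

P_allow = 356 kN

I = πd⁴/64 = π×108⁴/64 = 6.678×10^6 mm⁴.
Effective length L_e = KL = 1×4.09 m = 4090 mm.
Euler critical load P_cr = π²EI/L_e² = π²×199000×6.678×10^6/4090² = 784100 N.
P_allow = P_cr/n = 784100/2.2 = 356400 N.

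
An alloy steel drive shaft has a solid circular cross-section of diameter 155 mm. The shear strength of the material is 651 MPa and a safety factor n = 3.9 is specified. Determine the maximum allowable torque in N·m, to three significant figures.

T_allow = 1.22×10^5 N·m

τ_allow = 651/3.9 = 166.9 MPa.
For a solid shaft T_allow = τ_allow·πd³/16; πd³/16 = π×155³/16 = 731200 mm³.
T_allow = 166.9×731200 = 1.221×10^8 N·mm = 122100 N·m.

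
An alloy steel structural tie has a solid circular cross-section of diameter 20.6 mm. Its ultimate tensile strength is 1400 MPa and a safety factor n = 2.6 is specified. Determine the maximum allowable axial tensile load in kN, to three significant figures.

σ_allow = 1400/2.6 = 538.5 MPa.
A = πd²/4 = π×20.6²/4 = 333.3 mm².
F_allow = σ_allow × A = 538.5×333.3 = 179500 N.

F_allow = 179 kN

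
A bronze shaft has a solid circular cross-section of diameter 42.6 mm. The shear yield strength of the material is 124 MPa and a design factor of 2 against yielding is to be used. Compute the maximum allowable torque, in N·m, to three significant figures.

τ_allow = 124/2 = 62.00 MPa.
For a solid shaft T_allow = τ_allow·πd³/16; πd³/16 = π×42.6³/16 = 15180 mm³.
T_allow = 62.00×15180 = 941100 N·mm = 941.1 N·m.

T_allow = 941 N·m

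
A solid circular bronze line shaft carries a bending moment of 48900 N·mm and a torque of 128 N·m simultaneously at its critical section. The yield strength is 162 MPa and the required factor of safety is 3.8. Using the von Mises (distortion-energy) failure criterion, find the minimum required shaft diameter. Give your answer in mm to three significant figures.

d = 30.7 mm

σ_allow = σ_y/n = 162/3.8 = 42.63 MPa.
For a solid shaft σ_b = 32M/(πd³) and τ = 16T/(πd³), so the von Mises stress is σ' = (16/πd³)·√(4M²+3T²).
√(4M²+3T²) = √(4×(48900)² + 3×(128000)²) = 242300 N·mm.
d³ = 16×242300/(π×42.63) = 28950 mm³.
d = 30.70 mm.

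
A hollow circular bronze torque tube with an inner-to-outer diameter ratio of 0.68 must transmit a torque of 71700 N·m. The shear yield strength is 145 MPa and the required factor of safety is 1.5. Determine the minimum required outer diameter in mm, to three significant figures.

d_o = 169 mm

τ_allow = 145/1.5 = 96.67 MPa.
For a hollow shaft τ = 16T/[πd_o³(1−k⁴)] with k = 0.68, so 1−k⁴ = 0.7862.
d_o³ = 16T/[π τ_allow (1−k⁴)] = 16×7.1700×10^7/(π×96.67×0.7862) = 4.805×10^6 mm³.
d_o = 168.7 mm.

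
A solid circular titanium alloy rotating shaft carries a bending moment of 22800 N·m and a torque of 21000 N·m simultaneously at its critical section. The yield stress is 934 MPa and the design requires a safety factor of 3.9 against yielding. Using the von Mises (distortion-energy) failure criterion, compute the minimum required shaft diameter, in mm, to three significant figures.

σ_allow = σ_y/n = 934/3.9 = 239.5 MPa.
For a solid shaft σ_b = 32M/(πd³) and τ = 16T/(πd³), so the von Mises stress is σ' = (16/πd³)·√(4M²+3T²).
√(4M²+3T²) = √(4×(2.280×10^7)² + 3×(2.100×10^7)²) = 5.833×10^7 N·mm.
d³ = 16×5.833×10^7/(π×239.5) = 1.240×10^6 mm³.
d = 107.4 mm.

d = 107 mm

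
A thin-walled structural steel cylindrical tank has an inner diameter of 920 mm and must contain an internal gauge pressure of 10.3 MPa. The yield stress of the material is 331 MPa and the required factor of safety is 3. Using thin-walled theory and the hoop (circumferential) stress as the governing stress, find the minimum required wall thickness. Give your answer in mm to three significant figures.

t = 42.9 mm

σ_allow = 331/3 = 110.3 MPa.
Hoop stress σ_h = pD/(2t), so t = pD/(2σ_allow) = 10.3×920/(2×110.3) = 42.94 mm.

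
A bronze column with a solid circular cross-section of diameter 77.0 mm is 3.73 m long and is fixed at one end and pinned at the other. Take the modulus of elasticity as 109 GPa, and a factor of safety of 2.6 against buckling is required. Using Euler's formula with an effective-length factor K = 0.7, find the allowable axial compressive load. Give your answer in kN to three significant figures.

P_allow = 105 kN

I = πd⁴/64 = π×77.0⁴/64 = 1.726×10^6 mm⁴.
Effective length L_e = KL = 0.7×3.73 m = 2611 mm.
Euler critical load P_cr = π²EI/L_e² = π²×109000×1.726×10^6/2611² = 272300 N.
P_allow = P_cr/n = 272300/2.6 = 104700 N.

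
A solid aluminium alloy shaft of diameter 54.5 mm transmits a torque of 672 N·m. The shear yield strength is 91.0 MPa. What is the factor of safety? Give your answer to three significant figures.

τ = 16T/(πd³) = 16×672000/(π×54.5³) = 21.14 MPa.
n = τ_limit/τ = 91.0/21.14 = 4.304.

n = 4.30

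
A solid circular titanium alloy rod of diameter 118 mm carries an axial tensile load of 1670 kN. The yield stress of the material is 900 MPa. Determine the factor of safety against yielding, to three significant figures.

n = 5.89

A = πd²/4 = 10940 mm².
σ = F/A = 1670000/10940 = 152.7 MPa.
n = 900/152.7 = 5.894.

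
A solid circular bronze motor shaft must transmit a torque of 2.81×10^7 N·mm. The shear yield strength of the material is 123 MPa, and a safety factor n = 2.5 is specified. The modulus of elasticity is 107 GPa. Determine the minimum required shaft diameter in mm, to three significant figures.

d = 143 mm

Allowable shear stress τ_allow = 123/2.5 = 49.20 MPa.
For a solid shaft τ = 16T/(πd³), so d³ = 16T/(π τ_allow) = 16×2.8100×10^7/(π×49.20) = 2.909×10^6 mm³.
d = (2.909×10^6)^(1/3) = 142.7 mm.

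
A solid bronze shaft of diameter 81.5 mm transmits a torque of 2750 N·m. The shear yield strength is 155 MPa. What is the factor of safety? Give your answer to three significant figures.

τ = 16T/(πd³) = 16×2750000/(π×81.5³) = 25.87 MPa.
n = τ_limit/τ = 155/25.87 = 5.991.

n = 5.99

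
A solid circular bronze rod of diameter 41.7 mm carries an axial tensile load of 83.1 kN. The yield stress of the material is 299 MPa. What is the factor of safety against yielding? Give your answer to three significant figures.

A = πd²/4 = 1366 mm².
σ = F/A = 83100/1366 = 60.85 MPa.
n = 299/60.85 = 4.914.

n = 4.91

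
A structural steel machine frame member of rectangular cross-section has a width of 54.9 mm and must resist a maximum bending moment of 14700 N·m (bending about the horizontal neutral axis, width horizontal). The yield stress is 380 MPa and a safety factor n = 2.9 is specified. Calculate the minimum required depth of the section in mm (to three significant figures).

σ_allow = 380/2.9 = 131.0 MPa.
For a rectangular section σ = 6M/(bh²), so h² = 6M/(b σ_allow) = 6×1.4700×10^7/(54.9×131.0) = 12260 mm².
h = 110.7 mm.

h = 111 mm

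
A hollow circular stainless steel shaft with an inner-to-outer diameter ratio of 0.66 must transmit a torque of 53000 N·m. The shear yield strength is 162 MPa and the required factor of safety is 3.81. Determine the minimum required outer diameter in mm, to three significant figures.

d_o = 199 mm

τ_allow = 162/3.81 = 42.52 MPa.
For a hollow shaft τ = 16T/[πd_o³(1−k⁴)] with k = 0.66, so 1−k⁴ = 0.8103.
d_o³ = 16T/[π τ_allow (1−k⁴)] = 16×5.3000×10^7/(π×42.52×0.8103) = 7.835×10^6 mm³.
d_o = 198.6 mm.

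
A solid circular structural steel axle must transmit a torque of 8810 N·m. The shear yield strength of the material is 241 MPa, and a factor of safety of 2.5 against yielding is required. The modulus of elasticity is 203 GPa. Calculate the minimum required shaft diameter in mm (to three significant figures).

Allowable shear stress τ_allow = 241/2.5 = 96.40 MPa.
For a solid shaft τ = 16T/(πd³), so d³ = 16T/(π τ_allow) = 16×8810000/(π×96.40) = 465400 mm³.
d = (465400)^(1/3) = 77.50 mm.

d = 77.5 mm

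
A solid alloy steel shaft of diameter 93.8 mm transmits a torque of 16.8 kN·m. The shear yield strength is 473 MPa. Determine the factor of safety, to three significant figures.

τ = 16T/(πd³) = 16×1.6800×10^7/(π×93.8³) = 103.7 MPa.
n = τ_limit/τ = 473/103.7 = 4.562.

n = 4.56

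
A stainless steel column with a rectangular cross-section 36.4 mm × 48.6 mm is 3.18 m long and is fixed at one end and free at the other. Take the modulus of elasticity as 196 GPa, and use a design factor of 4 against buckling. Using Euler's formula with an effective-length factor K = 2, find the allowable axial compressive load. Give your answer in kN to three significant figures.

P_allow = 2.34 kN

Buckling occurs about the weak axis: I_min = h·b³/12 = 48.6×36.4³/12 = 195300 mm⁴ (b = 36.4 mm is the smaller dimension).
Effective length L_e = KL = 2×3.18 m = 6360 mm.
Euler critical load P_cr = π²EI/L_e² = π²×196000×195300/6360² = 9341 N.
P_allow = P_cr/n = 9341/4 = 2335 N.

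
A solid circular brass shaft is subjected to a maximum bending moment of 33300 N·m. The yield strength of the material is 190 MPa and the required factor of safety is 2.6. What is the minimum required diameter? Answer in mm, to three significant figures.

d = 167 mm

σ_allow = 190/2.6 = 73.08 MPa.
For a solid circular section σ = 32M/(πd³), so d³ = 32M/(π σ_allow) = 32×3.3300×10^7/(π×73.08) = 4.642×10^6 mm³.
d = 166.8 mm.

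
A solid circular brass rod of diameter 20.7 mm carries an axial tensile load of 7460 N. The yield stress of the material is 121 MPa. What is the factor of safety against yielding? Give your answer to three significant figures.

n = 5.46

A = πd²/4 = 336.5 mm².
σ = F/A = 7460.0/336.5 = 22.17 MPa.
n = 121/22.17 = 5.459.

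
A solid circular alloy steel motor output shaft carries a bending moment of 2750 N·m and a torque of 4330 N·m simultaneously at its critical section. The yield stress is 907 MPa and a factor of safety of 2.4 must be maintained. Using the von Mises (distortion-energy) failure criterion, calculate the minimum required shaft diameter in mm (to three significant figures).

d = 50.0 mm

σ_allow = σ_y/n = 907/2.4 = 377.9 MPa.
For a solid shaft σ_b = 32M/(πd³) and τ = 16T/(πd³), so the von Mises stress is σ' = (16/πd³)·√(4M²+3T²).
√(4M²+3T²) = √(4×(2.750×10^6)² + 3×(4.330×10^6)²) = 9.300×10^6 N·mm.
d³ = 16×9.300×10^6/(π×377.9) = 125300 mm³.
d = 50.04 mm.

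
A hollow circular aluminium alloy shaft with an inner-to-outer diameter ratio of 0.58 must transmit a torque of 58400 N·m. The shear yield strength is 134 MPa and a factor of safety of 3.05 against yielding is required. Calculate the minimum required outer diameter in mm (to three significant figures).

τ_allow = 134/3.05 = 43.93 MPa.
For a hollow shaft τ = 16T/[πd_o³(1−k⁴)] with k = 0.58, so 1−k⁴ = 0.8868.
d_o³ = 16T/[π τ_allow (1−k⁴)] = 16×5.8400×10^7/(π×43.93×0.8868) = 7.634×10^6 mm³.
d_o = 196.9 mm.

d_o = 197 mm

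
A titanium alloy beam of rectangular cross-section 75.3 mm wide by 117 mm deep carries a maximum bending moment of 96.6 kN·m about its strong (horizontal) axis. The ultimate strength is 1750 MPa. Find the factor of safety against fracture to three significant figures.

n = 3.11

Section modulus S = bh²/6 = 75.3×117²/6 = 171800 mm³.
σ = M/S = 9.6600×10^7/171800 = 562.3 MPa.
n = 1750/562.3 = 3.112.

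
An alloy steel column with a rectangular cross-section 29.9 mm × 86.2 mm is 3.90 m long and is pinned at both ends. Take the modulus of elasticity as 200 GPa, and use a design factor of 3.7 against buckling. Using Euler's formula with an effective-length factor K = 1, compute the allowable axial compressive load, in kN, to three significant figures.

P_allow = 6.74 kN

Buckling occurs about the weak axis: I_min = h·b³/12 = 86.2×29.9³/12 = 192000 mm⁴ (b = 29.9 mm is the smaller dimension).
Effective length L_e = KL = 1×3.90 m = 3900 mm.
Euler critical load P_cr = π²EI/L_e² = π²×200000×192000/3900² = 24920 N.
P_allow = P_cr/n = 24920/3.7 = 6735 N.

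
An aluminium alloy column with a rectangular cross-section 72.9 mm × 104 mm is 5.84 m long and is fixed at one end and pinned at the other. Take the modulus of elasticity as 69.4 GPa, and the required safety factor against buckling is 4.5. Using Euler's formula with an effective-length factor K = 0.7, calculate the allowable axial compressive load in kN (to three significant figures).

Buckling occurs about the weak axis: I_min = h·b³/12 = 104×72.9³/12 = 3.358×10^6 mm⁴ (b = 72.9 mm is the smaller dimension).
Effective length L_e = KL = 0.7×5.84 m = 4088 mm.
Euler critical load P_cr = π²EI/L_e² = π²×69400×3.358×10^6/4088² = 137600 N.
P_allow = P_cr/n = 137600/4.5 = 30580 N.

P_allow = 30.6 kN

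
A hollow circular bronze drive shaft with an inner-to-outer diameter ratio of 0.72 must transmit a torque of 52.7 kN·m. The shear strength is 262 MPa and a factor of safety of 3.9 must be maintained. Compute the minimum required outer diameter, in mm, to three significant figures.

τ_allow = 262/3.9 = 67.18 MPa.
For a hollow shaft τ = 16T/[πd_o³(1−k⁴)] with k = 0.72, so 1−k⁴ = 0.7313.
d_o³ = 16T/[π τ_allow (1−k⁴)] = 16×5.2700×10^7/(π×67.18×0.7313) = 5.464×10^6 mm³.
d_o = 176.1 mm.

d_o = 176 mm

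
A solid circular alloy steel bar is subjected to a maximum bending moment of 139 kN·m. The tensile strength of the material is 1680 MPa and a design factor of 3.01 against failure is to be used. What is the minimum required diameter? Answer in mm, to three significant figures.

σ_allow = 1680/3.01 = 558.1 MPa.
For a solid circular section σ = 32M/(πd³), so d³ = 32M/(π σ_allow) = 32×1.3900×10^8/(π×558.1) = 2.537×10^6 mm³.
d = 136.4 mm.

d = 136 mm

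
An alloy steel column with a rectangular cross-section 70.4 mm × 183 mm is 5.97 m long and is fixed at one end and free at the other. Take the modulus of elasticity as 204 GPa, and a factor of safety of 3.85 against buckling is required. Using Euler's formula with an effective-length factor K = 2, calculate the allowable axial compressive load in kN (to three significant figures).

Buckling occurs about the weak axis: I_min = h·b³/12 = 183×70.4³/12 = 5.321×10^6 mm⁴ (b = 70.4 mm is the smaller dimension).
Effective length L_e = KL = 2×5.97 m = 11940 mm.
Euler critical load P_cr = π²EI/L_e² = π²×204000×5.321×10^6/11940² = 75150 N.
P_allow = P_cr/n = 75150/3.85 = 19520 N.

P_allow = 19.5 kN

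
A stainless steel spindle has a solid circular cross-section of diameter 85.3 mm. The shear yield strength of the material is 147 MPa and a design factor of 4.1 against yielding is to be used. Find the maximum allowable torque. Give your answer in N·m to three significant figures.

T_allow = 4370 N·m

τ_allow = 147/4.1 = 35.85 MPa.
For a solid shaft T_allow = τ_allow·πd³/16; πd³/16 = π×85.3³/16 = 121900 mm³.
T_allow = 35.85×121900 = 4.369×10^6 N·mm = 4369 N·m.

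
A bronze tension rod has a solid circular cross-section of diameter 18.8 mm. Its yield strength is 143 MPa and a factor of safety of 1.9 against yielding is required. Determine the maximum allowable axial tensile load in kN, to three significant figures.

σ_allow = 143/1.9 = 75.26 MPa.
A = πd²/4 = π×18.8²/4 = 277.6 mm².
F_allow = σ_allow × A = 75.26×277.6 = 20890 N.

F_allow = 20.9 kN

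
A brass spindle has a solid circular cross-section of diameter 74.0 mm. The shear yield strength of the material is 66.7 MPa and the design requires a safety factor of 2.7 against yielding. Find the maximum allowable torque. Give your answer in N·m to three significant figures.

T_allow = 1970 N·m

τ_allow = 66.7/2.7 = 24.70 MPa.
For a solid shaft T_allow = τ_allow·πd³/16; πd³/16 = π×74.0³/16 = 79570 mm³.
T_allow = 24.70×79570 = 1.966×10^6 N·mm = 1966 N·m.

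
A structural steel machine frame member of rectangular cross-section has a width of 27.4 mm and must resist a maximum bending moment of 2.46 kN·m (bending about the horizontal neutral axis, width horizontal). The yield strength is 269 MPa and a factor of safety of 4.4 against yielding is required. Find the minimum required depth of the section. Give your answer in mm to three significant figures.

σ_allow = 269/4.4 = 61.14 MPa.
For a rectangular section σ = 6M/(bh²), so h² = 6M/(b σ_allow) = 6×2460000/(27.4×61.14) = 8811 mm².
h = 93.87 mm.

h = 93.9 mm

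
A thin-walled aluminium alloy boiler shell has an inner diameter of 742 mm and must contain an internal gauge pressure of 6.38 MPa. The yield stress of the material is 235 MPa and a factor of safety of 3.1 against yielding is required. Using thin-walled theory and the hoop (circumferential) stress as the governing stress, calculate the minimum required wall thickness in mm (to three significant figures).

t = 31.2 mm

σ_allow = 235/3.1 = 75.81 MPa.
Hoop stress σ_h = pD/(2t), so t = pD/(2σ_allow) = 6.38×742/(2×75.81) = 31.22 mm.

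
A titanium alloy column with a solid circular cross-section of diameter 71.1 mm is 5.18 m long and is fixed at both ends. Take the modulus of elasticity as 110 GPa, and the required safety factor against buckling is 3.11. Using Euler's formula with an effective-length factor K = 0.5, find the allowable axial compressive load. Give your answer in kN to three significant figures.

P_allow = 65.3 kN

I = πd⁴/64 = π×71.1⁴/64 = 1.254×10^6 mm⁴.
Effective length L_e = KL = 0.5×5.18 m = 2590 mm.
Euler critical load P_cr = π²EI/L_e² = π²×110000×1.254×10^6/2590² = 203000 N.
P_allow = P_cr/n = 203000/3.11 = 65280 N.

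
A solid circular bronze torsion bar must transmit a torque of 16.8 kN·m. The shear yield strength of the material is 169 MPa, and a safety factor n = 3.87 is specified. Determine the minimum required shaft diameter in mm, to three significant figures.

Allowable shear stress τ_allow = 169/3.87 = 43.67 MPa.
For a solid shaft τ = 16T/(πd³), so d³ = 16T/(π τ_allow) = 16×1.6800×10^7/(π×43.67) = 1.959×10^6 mm³.
d = (1.959×10^6)^(1/3) = 125.1 mm.

d = 125 mm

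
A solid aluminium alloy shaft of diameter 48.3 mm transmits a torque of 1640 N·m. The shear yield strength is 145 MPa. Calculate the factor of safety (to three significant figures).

τ = 16T/(πd³) = 16×1640000/(π×48.3³) = 74.13 MPa.
n = τ_limit/τ = 145/74.13 = 1.956.

n = 1.96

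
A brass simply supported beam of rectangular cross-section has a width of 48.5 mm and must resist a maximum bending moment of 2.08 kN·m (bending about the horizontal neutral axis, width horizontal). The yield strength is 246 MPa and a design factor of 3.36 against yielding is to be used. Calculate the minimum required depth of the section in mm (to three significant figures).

h = 59.3 mm

σ_allow = 246/3.36 = 73.21 MPa.
For a rectangular section σ = 6M/(bh²), so h² = 6M/(b σ_allow) = 6×2080000/(48.5×73.21) = 3515 mm².
h = 59.28 mm.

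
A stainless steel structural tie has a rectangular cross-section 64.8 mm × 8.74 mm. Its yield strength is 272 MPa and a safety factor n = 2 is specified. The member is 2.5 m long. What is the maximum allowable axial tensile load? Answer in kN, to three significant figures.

F_allow = 77.0 kN

σ_allow = 272/2 = 136.0 MPa.
A = 64.8×8.74 = 566.4 mm².
F_allow = σ_allow × A = 136.0×566.4 = 77020 N.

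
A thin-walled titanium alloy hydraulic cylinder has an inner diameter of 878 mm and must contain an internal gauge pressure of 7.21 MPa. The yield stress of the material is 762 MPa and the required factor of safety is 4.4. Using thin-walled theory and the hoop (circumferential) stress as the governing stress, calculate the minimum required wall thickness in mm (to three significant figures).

σ_allow = 762/4.4 = 173.2 MPa.
Hoop stress σ_h = pD/(2t), so t = pD/(2σ_allow) = 7.21×878/(2×173.2) = 18.28 mm.

t = 18.3 mm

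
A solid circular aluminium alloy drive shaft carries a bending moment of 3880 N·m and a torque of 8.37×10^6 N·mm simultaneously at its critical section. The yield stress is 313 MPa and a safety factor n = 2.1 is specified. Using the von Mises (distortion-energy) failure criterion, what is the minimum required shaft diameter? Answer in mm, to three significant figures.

σ_allow = σ_y/n = 313/2.1 = 149.0 MPa.
For a solid shaft σ_b = 32M/(πd³) and τ = 16T/(πd³), so the von Mises stress is σ' = (16/πd³)·√(4M²+3T²).
√(4M²+3T²) = √(4×(3.880×10^6)² + 3×(8.370×10^6)²) = 1.644×10^7 N·mm.
d³ = 16×1.644×10^7/(π×149.0) = 561900 mm³.
d = 82.52 mm.

d = 82.5 mm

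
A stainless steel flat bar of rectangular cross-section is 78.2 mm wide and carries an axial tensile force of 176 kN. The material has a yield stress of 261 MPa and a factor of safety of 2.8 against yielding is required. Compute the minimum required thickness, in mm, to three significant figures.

t = 24.1 mm

σ_allow = 261/2.8 = 93.21 MPa.
Required area A = F/σ_allow = 176000/93.21 = 1888 mm².
t = A/w = 1888/78.2 = 24.14 mm.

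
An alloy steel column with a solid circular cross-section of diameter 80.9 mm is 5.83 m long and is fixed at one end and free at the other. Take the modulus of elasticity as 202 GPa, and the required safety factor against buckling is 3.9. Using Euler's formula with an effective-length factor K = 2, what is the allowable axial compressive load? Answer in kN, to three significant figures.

P_allow = 7.91 kN

I = πd⁴/64 = π×80.9⁴/64 = 2.103×10^6 mm⁴.
Effective length L_e = KL = 2×5.83 m = 11660 mm.
Euler critical load P_cr = π²EI/L_e² = π²×202000×2.103×10^6/11660² = 30830 N.
P_allow = P_cr/n = 30830/3.9 = 7906 N.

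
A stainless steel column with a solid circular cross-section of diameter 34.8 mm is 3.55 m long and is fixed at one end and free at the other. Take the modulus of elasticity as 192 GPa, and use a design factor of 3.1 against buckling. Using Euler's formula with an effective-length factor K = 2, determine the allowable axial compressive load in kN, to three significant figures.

I = πd⁴/64 = π×34.8⁴/64 = 71990 mm⁴.
Effective length L_e = KL = 2×3.55 m = 7100 mm.
Euler critical load P_cr = π²EI/L_e² = π²×192000×71990/7100² = 2706 N.
P_allow = P_cr/n = 2706/3.1 = 873.0 N.

P_allow = 0.873 kN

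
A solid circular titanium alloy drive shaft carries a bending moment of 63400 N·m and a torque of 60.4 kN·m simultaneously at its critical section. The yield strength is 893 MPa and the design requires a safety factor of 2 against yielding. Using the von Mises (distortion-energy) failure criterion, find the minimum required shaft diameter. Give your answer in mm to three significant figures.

σ_allow = σ_y/n = 893/2 = 446.5 MPa.
For a solid shaft σ_b = 32M/(πd³) and τ = 16T/(πd³), so the von Mises stress is σ' = (16/πd³)·√(4M²+3T²).
√(4M²+3T²) = √(4×(6.340×10^7)² + 3×(6.040×10^7)²) = 1.644×10^8 N·mm.
d³ = 16×1.644×10^8/(π×446.5) = 1.875×10^6 mm³.
d = 123.3 mm.

d = 123 mm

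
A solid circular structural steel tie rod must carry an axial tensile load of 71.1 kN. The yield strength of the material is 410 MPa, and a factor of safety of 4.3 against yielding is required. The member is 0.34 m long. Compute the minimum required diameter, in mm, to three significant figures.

Allowable stress σ_allow = 410/4.3 = 95.35 MPa.
Required area A = F/σ_allow = 71100/95.35 = 745.7 mm².
A = πd²/4 → d = √(4A/π) = 30.81 mm.

d = 30.8 mm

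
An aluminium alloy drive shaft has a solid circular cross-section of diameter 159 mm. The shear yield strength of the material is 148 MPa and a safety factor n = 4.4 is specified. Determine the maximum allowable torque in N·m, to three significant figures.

T_allow = 26500 N·m

τ_allow = 148/4.4 = 33.64 MPa.
For a solid shaft T_allow = τ_allow·πd³/16; πd³/16 = π×159³/16 = 789300 mm³.
T_allow = 33.64×789300 = 2.655×10^7 N·mm = 26550 N·m.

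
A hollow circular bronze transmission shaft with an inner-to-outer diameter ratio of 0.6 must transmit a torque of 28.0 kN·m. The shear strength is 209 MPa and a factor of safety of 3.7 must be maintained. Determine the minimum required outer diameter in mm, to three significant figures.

τ_allow = 209/3.7 = 56.49 MPa.
For a hollow shaft τ = 16T/[πd_o³(1−k⁴)] with k = 0.6, so 1−k⁴ = 0.8704.
d_o³ = 16T/[π τ_allow (1−k⁴)] = 16×2.8000×10^7/(π×56.49×0.8704) = 2.900×10^6 mm³.
d_o = 142.6 mm.

d_o = 143 mm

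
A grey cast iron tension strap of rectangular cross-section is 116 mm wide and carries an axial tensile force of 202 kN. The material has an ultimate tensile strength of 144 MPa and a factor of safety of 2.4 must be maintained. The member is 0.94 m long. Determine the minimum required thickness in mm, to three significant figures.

t = 29.0 mm

σ_allow = 144/2.4 = 60.00 MPa.
Required area A = F/σ_allow = 202000/60.00 = 3367 mm².
t = A/w = 3367/116 = 29.02 mm.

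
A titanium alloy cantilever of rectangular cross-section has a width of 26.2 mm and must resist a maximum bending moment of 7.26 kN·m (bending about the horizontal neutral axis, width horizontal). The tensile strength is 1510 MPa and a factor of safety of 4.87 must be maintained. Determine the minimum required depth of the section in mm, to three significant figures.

σ_allow = 1510/4.87 = 310.1 MPa.
For a rectangular section σ = 6M/(bh²), so h² = 6M/(b σ_allow) = 6×7260000/(26.2×310.1) = 5362 mm².
h = 73.23 mm.

h = 73.2 mm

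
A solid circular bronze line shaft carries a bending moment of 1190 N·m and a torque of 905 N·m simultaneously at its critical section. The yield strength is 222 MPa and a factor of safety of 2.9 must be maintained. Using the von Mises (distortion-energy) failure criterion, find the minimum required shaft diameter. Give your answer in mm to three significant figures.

σ_allow = σ_y/n = 222/2.9 = 76.55 MPa.
For a solid shaft σ_b = 32M/(πd³) and τ = 16T/(πd³), so the von Mises stress is σ' = (16/πd³)·√(4M²+3T²).
√(4M²+3T²) = √(4×(1.190×10^6)² + 3×(905000)²) = 2.850×10^6 N·mm.
d³ = 16×2.850×10^6/(π×76.55) = 189600 mm³.
d = 57.45 mm.

d = 57.4 mm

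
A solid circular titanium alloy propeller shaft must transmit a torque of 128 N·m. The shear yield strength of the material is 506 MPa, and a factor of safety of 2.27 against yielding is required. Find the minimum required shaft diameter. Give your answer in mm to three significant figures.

Allowable shear stress τ_allow = 506/2.27 = 222.9 MPa.
For a solid shaft τ = 16T/(πd³), so d³ = 16T/(π τ_allow) = 16×128000/(π×222.9) = 2925 mm³.
d = (2925)^(1/3) = 14.30 mm.

d = 14.3 mm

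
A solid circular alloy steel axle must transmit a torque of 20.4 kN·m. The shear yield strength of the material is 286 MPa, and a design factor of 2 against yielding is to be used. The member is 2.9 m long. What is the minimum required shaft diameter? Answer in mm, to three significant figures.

d = 89.9 mm

Allowable shear stress τ_allow = 286/2 = 143.0 MPa.
For a solid shaft τ = 16T/(πd³), so d³ = 16T/(π τ_allow) = 16×2.0400×10^7/(π×143.0) = 726500 mm³.
d = (726500)^(1/3) = 89.90 mm.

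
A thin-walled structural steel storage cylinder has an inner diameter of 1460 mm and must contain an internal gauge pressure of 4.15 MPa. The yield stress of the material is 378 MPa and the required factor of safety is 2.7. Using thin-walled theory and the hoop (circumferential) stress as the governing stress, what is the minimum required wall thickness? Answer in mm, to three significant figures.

t = 21.6 mm

σ_allow = 378/2.7 = 140.0 MPa.
Hoop stress σ_h = pD/(2t), so t = pD/(2σ_allow) = 4.15×1460/(2×140.0) = 21.64 mm.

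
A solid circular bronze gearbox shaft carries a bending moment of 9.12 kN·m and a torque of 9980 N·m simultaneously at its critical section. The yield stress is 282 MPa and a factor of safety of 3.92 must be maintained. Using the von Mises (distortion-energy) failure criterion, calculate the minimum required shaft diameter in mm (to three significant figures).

σ_allow = σ_y/n = 282/3.92 = 71.94 MPa.
For a solid shaft σ_b = 32M/(πd³) and τ = 16T/(πd³), so the von Mises stress is σ' = (16/πd³)·√(4M²+3T²).
√(4M²+3T²) = √(4×(9.120×10^6)² + 3×(9.980×10^6)²) = 2.513×10^7 N·mm.
d³ = 16×2.513×10^7/(π×71.94) = 1.779×10^6 mm³.
d = 121.2 mm.

d = 121 mm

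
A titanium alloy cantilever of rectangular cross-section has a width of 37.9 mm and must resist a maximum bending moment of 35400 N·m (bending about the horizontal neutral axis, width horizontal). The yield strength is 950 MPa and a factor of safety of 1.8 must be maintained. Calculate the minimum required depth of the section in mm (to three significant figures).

σ_allow = 950/1.8 = 527.8 MPa.
For a rectangular section σ = 6M/(bh²), so h² = 6M/(b σ_allow) = 6×3.5400×10^7/(37.9×527.8) = 10620 mm².
h = 103.0 mm.

h = 103 mm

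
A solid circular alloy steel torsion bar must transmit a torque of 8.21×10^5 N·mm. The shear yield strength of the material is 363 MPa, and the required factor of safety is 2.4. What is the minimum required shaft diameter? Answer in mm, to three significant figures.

d = 30.2 mm

Allowable shear stress τ_allow = 363/2.4 = 151.2 MPa.
For a solid shaft τ = 16T/(πd³), so d³ = 16T/(π τ_allow) = 16×821000/(π×151.2) = 27650 mm³.
d = (27650)^(1/3) = 30.24 mm.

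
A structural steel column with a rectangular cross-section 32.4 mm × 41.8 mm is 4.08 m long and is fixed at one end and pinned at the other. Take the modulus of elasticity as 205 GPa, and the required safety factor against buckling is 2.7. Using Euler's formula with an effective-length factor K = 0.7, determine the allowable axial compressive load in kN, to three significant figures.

Buckling occurs about the weak axis: I_min = h·b³/12 = 41.8×32.4³/12 = 118500 mm⁴ (b = 32.4 mm is the smaller dimension).
Effective length L_e = KL = 0.7×4.08 m = 2856 mm.
Euler critical load P_cr = π²EI/L_e² = π²×205000×118500/2856² = 29390 N.
P_allow = P_cr/n = 29390/2.7 = 10880 N.

P_allow = 10.9 kN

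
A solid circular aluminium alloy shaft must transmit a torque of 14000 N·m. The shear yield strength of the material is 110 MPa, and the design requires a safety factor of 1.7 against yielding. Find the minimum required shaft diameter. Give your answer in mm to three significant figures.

d = 103 mm

Allowable shear stress τ_allow = 110/1.7 = 64.71 MPa.
For a solid shaft τ = 16T/(πd³), so d³ = 16T/(π τ_allow) = 16×1.4000×10^7/(π×64.71) = 1.102×10^6 mm³.
d = (1.102×10^6)^(1/3) = 103.3 mm.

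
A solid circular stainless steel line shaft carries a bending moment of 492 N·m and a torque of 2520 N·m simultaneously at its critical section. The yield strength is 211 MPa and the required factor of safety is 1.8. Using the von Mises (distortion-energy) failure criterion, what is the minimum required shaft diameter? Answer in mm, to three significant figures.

d = 57.9 mm

σ_allow = σ_y/n = 211/1.8 = 117.2 MPa.
For a solid shaft σ_b = 32M/(πd³) and τ = 16T/(πd³), so the von Mises stress is σ' = (16/πd³)·√(4M²+3T²).
√(4M²+3T²) = √(4×(492000)² + 3×(2.520×10^6)²) = 4.474×10^6 N·mm.
d³ = 16×4.474×10^6/(π×117.2) = 194400 mm³.
d = 57.93 mm.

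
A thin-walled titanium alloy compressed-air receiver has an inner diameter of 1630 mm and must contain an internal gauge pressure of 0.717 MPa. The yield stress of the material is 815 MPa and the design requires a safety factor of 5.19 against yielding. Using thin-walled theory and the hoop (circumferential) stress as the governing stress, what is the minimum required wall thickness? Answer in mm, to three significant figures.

t = 3.72 mm

σ_allow = 815/5.19 = 157.0 MPa.
Hoop stress σ_h = pD/(2t), so t = pD/(2σ_allow) = 0.717×1630/(2×157.0) = 3.721 mm.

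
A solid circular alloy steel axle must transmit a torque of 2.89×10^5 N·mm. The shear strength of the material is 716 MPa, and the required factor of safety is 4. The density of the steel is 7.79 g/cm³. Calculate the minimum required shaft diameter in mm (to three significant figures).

Allowable shear stress τ_allow = 716/4 = 179.0 MPa.
For a solid shaft τ = 16T/(πd³), so d³ = 16T/(π τ_allow) = 16×289000/(π×179.0) = 8223 mm³.
d = (8223)^(1/3) = 20.18 mm.

d = 20.2 mm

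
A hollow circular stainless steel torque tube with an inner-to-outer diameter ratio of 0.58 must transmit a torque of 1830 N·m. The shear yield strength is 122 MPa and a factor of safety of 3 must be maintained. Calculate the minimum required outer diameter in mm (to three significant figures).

τ_allow = 122/3 = 40.67 MPa.
For a hollow shaft τ = 16T/[πd_o³(1−k⁴)] with k = 0.58, so 1−k⁴ = 0.8868.
d_o³ = 16T/[π τ_allow (1−k⁴)] = 16×1830000/(π×40.67×0.8868) = 258400 mm³.
d_o = 63.70 mm.

d_o = 63.7 mm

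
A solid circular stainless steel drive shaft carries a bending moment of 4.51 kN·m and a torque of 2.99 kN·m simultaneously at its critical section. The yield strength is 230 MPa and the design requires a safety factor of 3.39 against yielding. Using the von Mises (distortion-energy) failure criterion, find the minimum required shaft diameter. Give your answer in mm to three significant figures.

σ_allow = σ_y/n = 230/3.39 = 67.85 MPa.
For a solid shaft σ_b = 32M/(πd³) and τ = 16T/(πd³), so the von Mises stress is σ' = (16/πd³)·√(4M²+3T²).
√(4M²+3T²) = √(4×(4.510×10^6)² + 3×(2.990×10^6)²) = 1.040×10^7 N·mm.
d³ = 16×1.040×10^7/(π×67.85) = 780800 mm³.
d = 92.08 mm.

d = 92.1 mm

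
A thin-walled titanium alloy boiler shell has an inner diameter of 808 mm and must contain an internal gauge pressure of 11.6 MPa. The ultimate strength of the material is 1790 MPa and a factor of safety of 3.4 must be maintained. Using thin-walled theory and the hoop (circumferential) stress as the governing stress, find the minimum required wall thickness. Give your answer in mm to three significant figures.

σ_allow = 1790/3.4 = 526.5 MPa.
Hoop stress σ_h = pD/(2t), so t = pD/(2σ_allow) = 11.6×808/(2×526.5) = 8.902 mm.

t = 8.90 mm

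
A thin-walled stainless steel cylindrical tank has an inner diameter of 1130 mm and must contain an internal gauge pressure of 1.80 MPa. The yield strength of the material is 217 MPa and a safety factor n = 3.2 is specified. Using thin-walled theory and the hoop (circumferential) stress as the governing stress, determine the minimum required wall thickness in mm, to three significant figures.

t = 15.0 mm

σ_allow = 217/3.2 = 67.81 MPa.
Hoop stress σ_h = pD/(2t), so t = pD/(2σ_allow) = 1.80×1130/(2×67.81) = 15.00 mm.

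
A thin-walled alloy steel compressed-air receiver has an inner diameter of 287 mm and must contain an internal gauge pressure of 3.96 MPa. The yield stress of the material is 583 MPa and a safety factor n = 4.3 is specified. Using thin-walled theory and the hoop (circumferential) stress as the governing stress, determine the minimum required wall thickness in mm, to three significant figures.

t = 4.19 mm

σ_allow = 583/4.3 = 135.6 MPa.
Hoop stress σ_h = pD/(2t), so t = pD/(2σ_allow) = 3.96×287/(2×135.6) = 4.191 mm.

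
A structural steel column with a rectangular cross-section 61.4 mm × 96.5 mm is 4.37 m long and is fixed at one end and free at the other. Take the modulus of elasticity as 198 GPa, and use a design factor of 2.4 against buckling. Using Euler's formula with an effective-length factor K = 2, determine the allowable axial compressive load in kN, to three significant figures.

P_allow = 19.8 kN

Buckling occurs about the weak axis: I_min = h·b³/12 = 96.5×61.4³/12 = 1.861×10^6 mm⁴ (b = 61.4 mm is the smaller dimension).
Effective length L_e = KL = 2×4.37 m = 8740 mm.
Euler critical load P_cr = π²EI/L_e² = π²×198000×1.861×10^6/8740² = 47620 N.
P_allow = P_cr/n = 47620/2.4 = 19840 N.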